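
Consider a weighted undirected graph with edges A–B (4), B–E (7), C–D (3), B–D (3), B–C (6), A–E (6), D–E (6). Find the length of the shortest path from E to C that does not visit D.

Candidate routes:
E→B→C: 7 + 6 = 13
E→A→B→C: 6 + 4 + 6 = 16
The minimum is 13.

13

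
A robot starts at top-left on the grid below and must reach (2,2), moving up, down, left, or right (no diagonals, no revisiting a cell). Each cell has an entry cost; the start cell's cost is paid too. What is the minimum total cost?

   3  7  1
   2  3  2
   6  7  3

Take r0c0 r1c0 r1c1 r1c2 r2c2 for a total of 3 + 2 + 3 + 2 + 3 = 13.

13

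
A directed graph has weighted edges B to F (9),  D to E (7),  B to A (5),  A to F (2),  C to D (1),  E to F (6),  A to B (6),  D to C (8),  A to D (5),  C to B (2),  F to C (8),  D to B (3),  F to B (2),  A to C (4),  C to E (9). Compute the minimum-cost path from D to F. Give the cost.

Checking several routes:
D → B → A → F: 3 + 5 + 2 = 10
D → C → B → F: 8 + 2 + 9 = 19
D → B → F: 3 + 9 = 12
D → C → B → A → F: 8 + 2 + 5 + 2 = 17
D → E → F: 7 + 6 = 13
Best route has total 10.

10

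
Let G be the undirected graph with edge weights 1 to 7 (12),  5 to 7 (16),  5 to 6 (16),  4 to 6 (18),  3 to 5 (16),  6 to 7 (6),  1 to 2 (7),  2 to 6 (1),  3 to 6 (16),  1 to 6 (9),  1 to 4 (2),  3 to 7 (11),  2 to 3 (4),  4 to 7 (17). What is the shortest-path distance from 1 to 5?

Comparing a few candidate routes:
1 -> 2 -> 6 -> 5: 7 + 1 + 16 = 24
1 -> 2 -> 3 -> 5: 7 + 4 + 16 = 27
1 -> 6 -> 5: 9 + 16 = 25
1 -> 7 -> 5: 12 + 16 = 28
Best route has total 24.

24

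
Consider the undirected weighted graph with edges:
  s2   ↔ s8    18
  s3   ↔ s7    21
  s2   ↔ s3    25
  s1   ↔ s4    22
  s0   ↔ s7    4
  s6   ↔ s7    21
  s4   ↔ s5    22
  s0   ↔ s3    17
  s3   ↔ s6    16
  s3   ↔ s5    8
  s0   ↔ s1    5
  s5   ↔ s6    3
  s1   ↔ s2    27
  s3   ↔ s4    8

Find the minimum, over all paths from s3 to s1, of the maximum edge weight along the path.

17

Some routes from s3 to s1:
s3→s5→s6→s7→s0→s1: max(8, 3, 21, 4, 5) = 21
s3→s6→s7→s0→s1: max(16, 21, 4, 5) = 21
s3→s0→s1: max(17, 5) = 17
s3→s4→s5→s6→s7→s0→s1: max(8, 22, 3, 21, 4, 5) = 22
s3→s7→s0→s1: max(21, 4, 5) = 21
The minimum achievable maximum is 17.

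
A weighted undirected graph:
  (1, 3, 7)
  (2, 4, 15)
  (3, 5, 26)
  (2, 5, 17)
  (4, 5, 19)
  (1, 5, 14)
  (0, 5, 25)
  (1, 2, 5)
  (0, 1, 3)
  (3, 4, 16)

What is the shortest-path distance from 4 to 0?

23

Some routes from 4 to 0:
4-5-1-0: 19 + 14 + 3 = 36
4-2-1-0: 15 + 5 + 3 = 23
4-3-1-0: 16 + 7 + 3 = 26
Shortest: 23.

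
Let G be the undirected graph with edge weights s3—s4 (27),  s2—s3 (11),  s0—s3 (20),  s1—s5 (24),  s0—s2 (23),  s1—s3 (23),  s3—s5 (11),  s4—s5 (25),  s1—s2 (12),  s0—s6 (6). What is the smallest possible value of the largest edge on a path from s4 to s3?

Candidate routes:
s4-s3: max(27) = 27
s4-s5-s1-s2-s0-s3: max(25, 24, 12, 23, 20) = 25
s4-s5-s1-s2-s3: max(25, 24, 12, 11) = 25
s4-s5-s1-s3: max(25, 24, 23) = 25
s4-s5-s3: max(25, 11) = 25
Best route has worst link 25.

25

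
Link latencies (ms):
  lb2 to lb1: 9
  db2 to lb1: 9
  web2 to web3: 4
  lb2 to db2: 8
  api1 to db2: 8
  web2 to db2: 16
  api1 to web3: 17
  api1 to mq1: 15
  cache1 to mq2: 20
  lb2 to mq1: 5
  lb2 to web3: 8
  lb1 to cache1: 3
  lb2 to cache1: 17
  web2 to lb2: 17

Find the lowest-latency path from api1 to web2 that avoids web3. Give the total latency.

24

Comparing a few candidate routes:
api1 - db2 - lb2 - web2: 8 + 8 + 17 = 33
api1 - db2 - web2: 8 + 16 = 24
api1 - mq1 - lb2 - web2: 15 + 5 + 17 = 37
api1 - db2 - lb1 - lb2 - web2: 8 + 9 + 9 + 17 = 43
The minimum is 24 ms.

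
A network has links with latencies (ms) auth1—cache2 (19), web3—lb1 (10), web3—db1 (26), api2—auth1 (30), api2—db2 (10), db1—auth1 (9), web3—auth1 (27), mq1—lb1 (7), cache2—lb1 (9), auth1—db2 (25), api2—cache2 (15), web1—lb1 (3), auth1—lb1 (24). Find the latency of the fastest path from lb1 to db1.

33

Some routes from lb1 to db1:
lb1 - auth1 - db1: 24 + 9 = 33
lb1 - cache2 - auth1 - db1: 9 + 19 + 9 = 37
lb1 - web3 - db1: 10 + 26 = 36
lb1 - web3 - auth1 - db1: 10 + 27 + 9 = 46
lb1 - cache2 - api2 - auth1 - db1: 9 + 15 + 30 + 9 = 63
The minimum is 33 ms.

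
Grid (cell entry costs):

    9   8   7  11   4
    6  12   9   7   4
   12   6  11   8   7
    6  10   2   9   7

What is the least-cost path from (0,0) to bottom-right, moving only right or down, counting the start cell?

57

Cheapest: [0,0] [0,1] [0,2] [0,3] [0,4] [1,4] [2,4] [3,4]
  9 + 8 + 7 + 11 + 4 + 4 + 7 + 7 = 57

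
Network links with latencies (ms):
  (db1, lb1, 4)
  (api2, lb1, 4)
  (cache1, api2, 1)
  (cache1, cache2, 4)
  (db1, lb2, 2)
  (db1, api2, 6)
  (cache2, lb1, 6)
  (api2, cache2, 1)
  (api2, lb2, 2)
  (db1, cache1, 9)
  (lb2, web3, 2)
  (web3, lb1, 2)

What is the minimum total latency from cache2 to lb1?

Some routes from cache2 to lb1:
cache2 → lb1: 6
cache2 → api2 → lb2 → web3 → lb1: 1 + 2 + 2 + 2 = 7
cache2 → api2 → lb1: 1 + 4 = 5
Shortest: 5 ms.

5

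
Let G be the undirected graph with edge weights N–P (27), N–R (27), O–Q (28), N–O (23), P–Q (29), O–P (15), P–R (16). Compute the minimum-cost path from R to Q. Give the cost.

45

Comparing a few candidate routes:
R -> P -> Q: 16 + 29 = 45
R -> N -> O -> Q: 27 + 23 + 28 = 78
R -> P -> O -> Q: 16 + 15 + 28 = 59
Shortest: 45.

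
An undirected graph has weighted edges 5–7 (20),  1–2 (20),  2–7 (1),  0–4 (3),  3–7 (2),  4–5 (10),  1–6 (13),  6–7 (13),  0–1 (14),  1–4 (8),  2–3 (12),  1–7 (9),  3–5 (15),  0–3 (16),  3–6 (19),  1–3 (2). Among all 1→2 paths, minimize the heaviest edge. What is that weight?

Comparing a few candidate routes:
1 → 7 → 3 → 2: max(9, 2, 12) = 12
1 → 6 → 7 → 3 → 2: max(13, 13, 2, 12) = 13
1 → 3 → 2: max(2, 12) = 12
1 → 6 → 7 → 2: max(13, 13, 1) = 13
1 → 7 → 2: max(9, 1) = 9
1 → 3 → 7 → 2: max(2, 2, 1) = 2
Smallest bottleneck: 2.

2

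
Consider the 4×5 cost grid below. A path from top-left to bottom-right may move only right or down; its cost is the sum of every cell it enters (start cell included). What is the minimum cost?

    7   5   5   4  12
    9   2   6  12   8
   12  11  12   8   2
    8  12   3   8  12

Path [0,0] → [0,1] → [1,1] → [1,2] → [1,3] → [1,4] → [2,4] → [3,4]: 7 + 5 + 2 + 6 + 12 + 8 + 2 + 12 = 54.

54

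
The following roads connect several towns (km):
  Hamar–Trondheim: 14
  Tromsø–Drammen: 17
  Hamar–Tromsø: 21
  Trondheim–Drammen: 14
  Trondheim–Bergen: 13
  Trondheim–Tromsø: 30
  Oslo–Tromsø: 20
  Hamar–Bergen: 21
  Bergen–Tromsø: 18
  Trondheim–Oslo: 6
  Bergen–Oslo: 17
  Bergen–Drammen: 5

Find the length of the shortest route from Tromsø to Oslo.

20

Comparing a few candidate routes:
Tromsø→Bergen→Oslo: 18 + 17 = 35
Tromsø→Trondheim→Oslo: 30 + 6 = 36
Tromsø→Oslo: 20
Tromsø→Drammen→Bergen→Oslo: 17 + 5 + 17 = 39
Tromsø→Bergen→Trondheim→Oslo: 18 + 13 + 6 = 37
Tromsø→Drammen→Trondheim→Oslo: 17 + 14 + 6 = 37
The minimum is 20 km.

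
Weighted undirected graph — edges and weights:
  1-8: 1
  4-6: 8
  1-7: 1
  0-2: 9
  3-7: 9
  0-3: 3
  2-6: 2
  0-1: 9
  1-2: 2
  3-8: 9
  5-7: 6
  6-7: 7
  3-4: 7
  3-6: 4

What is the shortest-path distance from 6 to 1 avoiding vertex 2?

8

Checking several routes:
6→3→8→1: 4 + 9 + 1 = 14
6→3→7→1: 4 + 9 + 1 = 14
6→7→1: 7 + 1 = 8
The minimum is 8.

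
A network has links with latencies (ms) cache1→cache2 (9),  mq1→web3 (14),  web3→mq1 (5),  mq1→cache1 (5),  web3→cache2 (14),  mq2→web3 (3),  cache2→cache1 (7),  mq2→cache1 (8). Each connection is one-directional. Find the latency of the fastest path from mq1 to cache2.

14

Paths from mq1 to cache2:
mq1 → web3 → cache2: 14 + 14 = 28
mq1 → cache1 → cache2: 5 + 9 = 14
Shortest: 14 ms.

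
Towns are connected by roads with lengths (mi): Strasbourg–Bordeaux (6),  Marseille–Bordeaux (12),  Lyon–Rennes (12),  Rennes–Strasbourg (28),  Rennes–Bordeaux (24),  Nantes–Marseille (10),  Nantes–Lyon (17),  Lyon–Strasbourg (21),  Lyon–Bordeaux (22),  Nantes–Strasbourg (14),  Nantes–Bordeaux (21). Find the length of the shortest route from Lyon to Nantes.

17

Some routes from Lyon to Nantes:
Lyon-Nantes: 17
Lyon-Bordeaux-Nantes: 22 + 21 = 43
Lyon-Bordeaux-Strasbourg-Nantes: 22 + 6 + 14 = 42
Lyon-Strasbourg-Nantes: 21 + 14 = 35
The minimum is 17 mi.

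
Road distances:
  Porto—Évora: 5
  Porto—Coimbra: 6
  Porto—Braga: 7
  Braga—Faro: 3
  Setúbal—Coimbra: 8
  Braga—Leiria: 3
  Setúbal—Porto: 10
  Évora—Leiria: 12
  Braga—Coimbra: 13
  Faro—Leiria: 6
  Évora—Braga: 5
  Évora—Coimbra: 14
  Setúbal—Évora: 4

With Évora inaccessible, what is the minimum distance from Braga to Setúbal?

17

Routes from Braga to Setúbal avoiding Évora:
Braga → Porto → Setúbal: 7 + 10 = 17
Braga → Coimbra → Porto → Setúbal: 13 + 6 + 10 = 29
Braga → Coimbra → Setúbal: 13 + 8 = 21
Braga → Porto → Coimbra → Setúbal: 7 + 6 + 8 = 21
Shortest: 17.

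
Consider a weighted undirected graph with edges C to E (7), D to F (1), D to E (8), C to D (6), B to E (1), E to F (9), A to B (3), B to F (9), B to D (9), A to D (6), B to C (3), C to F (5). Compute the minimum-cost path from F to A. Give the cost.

Some routes from F to A:
F-D-C-B-A: 1 + 6 + 3 + 3 = 13
F-B-A: 9 + 3 = 12
F-D-B-A: 1 + 9 + 3 = 13
F-C-B-A: 5 + 3 + 3 = 11
F-D-A: 1 + 6 = 7
F-E-B-A: 9 + 1 + 3 = 13
The minimum is 7.

7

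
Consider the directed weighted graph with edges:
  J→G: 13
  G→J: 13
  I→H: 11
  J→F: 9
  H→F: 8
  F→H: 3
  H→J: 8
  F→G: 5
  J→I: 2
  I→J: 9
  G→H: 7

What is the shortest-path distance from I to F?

Paths from I to F:
I→J→F: 9 + 9 = 18
I→H→J→F: 11 + 8 + 9 = 28
I→H→F: 11 + 8 = 19
I→J→G→H→F: 9 + 13 + 7 + 8 = 37
Shortest: 18.

18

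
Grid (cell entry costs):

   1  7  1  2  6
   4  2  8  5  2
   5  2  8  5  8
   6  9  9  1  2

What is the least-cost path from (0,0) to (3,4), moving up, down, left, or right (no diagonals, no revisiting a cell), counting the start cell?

24

Take (0,0) -> (0,1) -> (0,2) -> (0,3) -> (1,3) -> (2,3) -> (3,3) -> (3,4) for a total of 1 + 7 + 1 + 2 + 5 + 5 + 1 + 2 = 24.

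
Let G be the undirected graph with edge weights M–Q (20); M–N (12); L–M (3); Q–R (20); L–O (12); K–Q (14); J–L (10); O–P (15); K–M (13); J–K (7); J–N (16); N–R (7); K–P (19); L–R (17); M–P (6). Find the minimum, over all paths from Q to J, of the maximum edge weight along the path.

14

A few of the Q→J routes:
Q -> K -> J: max(14, 7) = 14
Q -> K -> M -> L -> J: max(14, 13, 3, 10) = 14
Q -> K -> M -> P -> O -> L -> J: max(14, 13, 6, 15, 12, 10) = 15
The minimum achievable maximum is 14.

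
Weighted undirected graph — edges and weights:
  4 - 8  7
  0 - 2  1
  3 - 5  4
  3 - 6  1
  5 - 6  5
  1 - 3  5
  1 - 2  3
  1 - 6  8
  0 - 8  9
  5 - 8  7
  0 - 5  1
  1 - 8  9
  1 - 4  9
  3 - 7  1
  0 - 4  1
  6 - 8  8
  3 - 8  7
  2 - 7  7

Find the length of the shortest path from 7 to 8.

Comparing a few candidate routes:
7→3→5→0→8: 1 + 4 + 1 + 9 = 15
7→3→6→5→8: 1 + 1 + 5 + 7 = 14
7→3→5→0→4→8: 1 + 4 + 1 + 1 + 7 = 14
7→3→5→8: 1 + 4 + 7 = 12
7→3→8: 1 + 7 = 8
7→3→6→8: 1 + 1 + 8 = 10
Shortest: 8.

8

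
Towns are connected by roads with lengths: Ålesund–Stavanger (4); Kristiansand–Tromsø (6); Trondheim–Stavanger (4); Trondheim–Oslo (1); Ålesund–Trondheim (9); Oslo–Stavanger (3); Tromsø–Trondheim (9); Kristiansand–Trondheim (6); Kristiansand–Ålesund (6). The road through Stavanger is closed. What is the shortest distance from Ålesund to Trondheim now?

9

Routes from Ålesund to Trondheim avoiding Stavanger:
Ålesund-Kristiansand-Tromsø-Trondheim: 6 + 6 + 9 = 21
Ålesund-Kristiansand-Trondheim: 6 + 6 = 12
Ålesund-Trondheim: 9
Shortest: 9.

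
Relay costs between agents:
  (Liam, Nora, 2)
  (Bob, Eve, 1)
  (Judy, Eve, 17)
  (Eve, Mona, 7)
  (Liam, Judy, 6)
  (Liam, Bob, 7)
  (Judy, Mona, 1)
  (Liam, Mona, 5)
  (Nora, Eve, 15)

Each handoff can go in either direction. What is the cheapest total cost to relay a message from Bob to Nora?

Comparing a few candidate routes:
Bob → Eve → Mona → Liam → Nora: 1 + 7 + 5 + 2 = 15
Bob → Liam → Nora: 7 + 2 = 9
Bob → Eve → Nora: 1 + 15 = 16
The minimum is 9.

9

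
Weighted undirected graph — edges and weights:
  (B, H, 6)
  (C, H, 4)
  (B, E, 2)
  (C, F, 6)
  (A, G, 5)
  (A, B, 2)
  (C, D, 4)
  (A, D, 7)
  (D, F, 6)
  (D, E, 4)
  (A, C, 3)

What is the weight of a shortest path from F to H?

Checking several routes:
F - C - H: 6 + 4 = 10
F - D - A - C - H: 6 + 7 + 3 + 4 = 20
F - D - A - B - H: 6 + 7 + 2 + 6 = 21
F - D - C - H: 6 + 4 + 4 = 14
F - D - E - B - H: 6 + 4 + 2 + 6 = 18
F - C - A - B - H: 6 + 3 + 2 + 6 = 17
Best route has total 10.

10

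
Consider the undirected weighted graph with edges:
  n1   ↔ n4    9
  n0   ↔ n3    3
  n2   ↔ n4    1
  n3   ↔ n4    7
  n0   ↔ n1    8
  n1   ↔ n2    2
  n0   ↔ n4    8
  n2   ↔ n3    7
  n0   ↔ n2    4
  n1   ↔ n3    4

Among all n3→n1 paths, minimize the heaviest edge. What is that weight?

4

Comparing a few candidate routes:
n3 - n2 - n1: max(7, 2) = 7
n3 - n1: max(4) = 4
n3 - n4 - n2 - n1: max(7, 1, 2) = 7
n3 - n0 - n2 - n1: max(3, 4, 2) = 4
Smallest bottleneck: 4.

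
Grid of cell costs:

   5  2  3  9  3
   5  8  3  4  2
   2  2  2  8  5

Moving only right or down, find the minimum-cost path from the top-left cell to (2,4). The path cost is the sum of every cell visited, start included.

Take (0,0)→(0,1)→(0,2)→(1,2)→(1,3)→(1,4)→(2,4) for a total of 5 + 2 + 3 + 3 + 4 + 2 + 5 = 24.
(Top row then right column would cost 29.)

24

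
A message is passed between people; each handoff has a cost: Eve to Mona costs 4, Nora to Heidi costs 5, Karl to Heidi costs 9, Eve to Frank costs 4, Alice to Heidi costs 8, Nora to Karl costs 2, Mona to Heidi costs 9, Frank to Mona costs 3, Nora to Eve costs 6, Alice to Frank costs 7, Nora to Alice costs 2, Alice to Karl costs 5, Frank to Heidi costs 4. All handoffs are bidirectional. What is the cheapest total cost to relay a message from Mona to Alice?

10

Comparing a few candidate routes:
Mona-Frank-Heidi-Nora-Alice: 3 + 4 + 5 + 2 = 14
Mona-Eve-Nora-Alice: 4 + 6 + 2 = 12
Mona-Frank-Alice: 3 + 7 = 10
The minimum is 10.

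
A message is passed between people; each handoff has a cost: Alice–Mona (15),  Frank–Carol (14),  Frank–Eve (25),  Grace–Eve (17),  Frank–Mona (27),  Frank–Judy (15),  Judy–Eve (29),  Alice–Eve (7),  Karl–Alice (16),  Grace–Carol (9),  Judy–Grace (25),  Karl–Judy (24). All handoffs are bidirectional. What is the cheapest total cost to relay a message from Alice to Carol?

33

Some routes from Alice to Carol:
Alice→Eve→Frank→Carol: 7 + 25 + 14 = 46
Alice→Mona→Frank→Carol: 15 + 27 + 14 = 56
Alice→Eve→Grace→Carol: 7 + 17 + 9 = 33
Alice→Eve→Judy→Frank→Carol: 7 + 29 + 15 + 14 = 65
Best route has total 33.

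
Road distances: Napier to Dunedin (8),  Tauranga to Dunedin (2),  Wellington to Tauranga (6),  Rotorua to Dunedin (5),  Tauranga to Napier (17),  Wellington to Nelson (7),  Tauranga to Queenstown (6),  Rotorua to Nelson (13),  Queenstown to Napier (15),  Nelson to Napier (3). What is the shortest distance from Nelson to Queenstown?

18

Checking several routes:
Nelson → Wellington → Tauranga → Queenstown: 7 + 6 + 6 = 19
Nelson → Napier → Tauranga → Queenstown: 3 + 17 + 6 = 26
Nelson → Napier → Dunedin → Tauranga → Queenstown: 3 + 8 + 2 + 6 = 19
Nelson → Wellington → Tauranga → Dunedin → Napier → Queenstown: 7 + 6 + 2 + 8 + 15 = 38
Nelson → Napier → Queenstown: 3 + 15 = 18
Nelson → Rotorua → Dunedin → Tauranga → Queenstown: 13 + 5 + 2 + 6 = 26
Best route has total 18.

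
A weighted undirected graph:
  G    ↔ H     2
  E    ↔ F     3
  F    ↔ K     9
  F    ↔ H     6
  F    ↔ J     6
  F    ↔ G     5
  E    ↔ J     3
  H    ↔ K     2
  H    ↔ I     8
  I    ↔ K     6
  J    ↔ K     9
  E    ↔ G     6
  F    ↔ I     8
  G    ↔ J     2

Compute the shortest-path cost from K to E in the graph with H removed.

Some routes from K to E avoiding H:
K - F - J - E: 9 + 6 + 3 = 18
K - J - E: 9 + 3 = 12
K - I - F - E: 6 + 8 + 3 = 17
K - J - G - E: 9 + 2 + 6 = 17
K - J - F - E: 9 + 6 + 3 = 18
K - F - E: 9 + 3 = 12
Best route has total 12.

12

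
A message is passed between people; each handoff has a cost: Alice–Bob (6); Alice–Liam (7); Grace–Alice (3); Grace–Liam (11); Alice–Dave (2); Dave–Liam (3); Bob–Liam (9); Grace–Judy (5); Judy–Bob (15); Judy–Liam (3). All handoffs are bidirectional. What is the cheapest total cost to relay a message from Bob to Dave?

Comparing a few candidate routes:
Bob -> Alice -> Liam -> Dave: 6 + 7 + 3 = 16
Bob -> Alice -> Dave: 6 + 2 = 8
Bob -> Liam -> Dave: 9 + 3 = 12
The minimum is 8.

8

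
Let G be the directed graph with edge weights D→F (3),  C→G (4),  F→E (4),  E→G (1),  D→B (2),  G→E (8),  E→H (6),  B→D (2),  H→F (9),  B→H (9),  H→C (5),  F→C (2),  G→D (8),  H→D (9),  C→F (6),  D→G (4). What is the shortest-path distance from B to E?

Some routes from B to E:
B -> H -> F -> E: 9 + 9 + 4 = 22
B -> D -> G -> E: 2 + 4 + 8 = 14
B -> D -> F -> C -> G -> E: 2 + 3 + 2 + 4 + 8 = 19
B -> D -> F -> E: 2 + 3 + 4 = 9
Shortest: 9.

9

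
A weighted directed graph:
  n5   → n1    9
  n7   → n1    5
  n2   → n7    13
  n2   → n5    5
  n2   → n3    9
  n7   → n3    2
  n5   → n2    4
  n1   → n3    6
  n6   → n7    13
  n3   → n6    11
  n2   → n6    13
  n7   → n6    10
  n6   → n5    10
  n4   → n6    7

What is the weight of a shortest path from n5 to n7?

17

Routes from n5 to n7:
n5 -> n2 -> n6 -> n7: 4 + 13 + 13 = 30
n5 -> n1 -> n3 -> n6 -> n7: 9 + 6 + 11 + 13 = 39
n5 -> n2 -> n7: 4 + 13 = 17
n5 -> n2 -> n3 -> n6 -> n7: 4 + 9 + 11 + 13 = 37
The minimum is 17.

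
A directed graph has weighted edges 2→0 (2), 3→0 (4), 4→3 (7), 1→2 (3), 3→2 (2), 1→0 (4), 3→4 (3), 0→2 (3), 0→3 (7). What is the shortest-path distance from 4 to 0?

Paths from 4 to 0:
4 → 3 → 2 → 0: 7 + 2 + 2 = 11
4 → 3 → 0: 7 + 4 = 11
The minimum is 11.

11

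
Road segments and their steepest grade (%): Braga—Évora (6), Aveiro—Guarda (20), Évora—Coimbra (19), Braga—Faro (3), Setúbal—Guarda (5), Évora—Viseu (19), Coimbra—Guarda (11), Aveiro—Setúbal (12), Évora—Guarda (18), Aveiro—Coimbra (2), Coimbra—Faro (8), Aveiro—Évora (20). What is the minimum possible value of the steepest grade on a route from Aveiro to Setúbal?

Comparing a few candidate routes:
Aveiro - Coimbra - Évora - Guarda - Setúbal: max(2, 19, 18, 5) = 19
Aveiro - Coimbra - Faro - Braga - Évora - Guarda - Setúbal: max(2, 8, 3, 6, 18, 5) = 18
Aveiro - Évora - Guarda - Setúbal: max(20, 18, 5) = 20
Aveiro - Setúbal: max(12) = 12
Aveiro - Coimbra - Guarda - Setúbal: max(2, 11, 5) = 11
The minimum achievable maximum is 11%.

11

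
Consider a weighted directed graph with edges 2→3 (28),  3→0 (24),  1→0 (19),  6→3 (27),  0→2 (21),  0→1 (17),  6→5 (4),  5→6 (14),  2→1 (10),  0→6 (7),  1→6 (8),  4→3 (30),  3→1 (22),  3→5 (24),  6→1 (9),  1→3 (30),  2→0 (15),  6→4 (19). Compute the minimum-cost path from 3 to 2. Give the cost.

Routes from 3 to 2:
3 → 0 → 2: 24 + 21 = 45
3 → 5 → 6 → 1 → 0 → 2: 24 + 14 + 9 + 19 + 21 = 87
3 → 1 → 0 → 2: 22 + 19 + 21 = 62
The minimum is 45.

45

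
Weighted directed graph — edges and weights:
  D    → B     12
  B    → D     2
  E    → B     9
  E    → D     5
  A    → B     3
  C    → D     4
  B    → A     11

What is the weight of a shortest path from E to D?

5

Routes from E to D:
E→B→D: 9 + 2 = 11
E→D: 5
Best route has total 5.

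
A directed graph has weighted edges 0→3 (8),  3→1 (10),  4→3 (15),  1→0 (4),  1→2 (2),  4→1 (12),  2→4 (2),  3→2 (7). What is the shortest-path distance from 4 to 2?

14

Paths from 4 to 2:
4 → 3 → 2: 15 + 7 = 22
4 → 1 → 0 → 3 → 2: 12 + 4 + 8 + 7 = 31
4 → 1 → 2: 12 + 2 = 14
4 → 3 → 1 → 2: 15 + 10 + 2 = 27
Shortest: 14.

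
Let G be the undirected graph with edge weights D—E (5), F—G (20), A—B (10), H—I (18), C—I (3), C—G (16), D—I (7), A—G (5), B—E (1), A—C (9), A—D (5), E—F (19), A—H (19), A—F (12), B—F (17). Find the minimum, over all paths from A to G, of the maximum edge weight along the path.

A few of the A→G routes:
A - B - E - D - I - C - G: max(10, 1, 5, 7, 3, 16) = 16
A - D - I - C - G: max(5, 7, 3, 16) = 16
A - C - G: max(9, 16) = 16
A - G: max(5) = 5
Smallest bottleneck: 5.

5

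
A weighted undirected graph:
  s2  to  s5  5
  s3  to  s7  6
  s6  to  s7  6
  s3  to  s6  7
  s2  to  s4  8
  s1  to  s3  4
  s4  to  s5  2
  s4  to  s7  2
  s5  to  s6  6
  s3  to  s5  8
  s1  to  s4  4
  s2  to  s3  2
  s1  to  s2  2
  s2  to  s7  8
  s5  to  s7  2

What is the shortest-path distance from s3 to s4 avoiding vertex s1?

8

A few of the s3→s4 routes:
s3 -> s2 -> s5 -> s4: 2 + 5 + 2 = 9
s3 -> s5 -> s4: 8 + 2 = 10
s3 -> s7 -> s4: 6 + 2 = 8
s3 -> s2 -> s4: 2 + 8 = 10
s3 -> s7 -> s5 -> s4: 6 + 2 + 2 = 10
The minimum is 8.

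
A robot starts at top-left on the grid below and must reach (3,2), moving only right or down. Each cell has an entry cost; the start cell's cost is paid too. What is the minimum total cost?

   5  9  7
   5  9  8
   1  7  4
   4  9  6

One optimal route is (0,0) -> (1,0) -> (2,0) -> (2,1) -> (2,2) -> (3,2).
Its cost is 5 + 5 + 1 + 7 + 4 + 6 = 28.
(Top row then right column would cost 39.)

28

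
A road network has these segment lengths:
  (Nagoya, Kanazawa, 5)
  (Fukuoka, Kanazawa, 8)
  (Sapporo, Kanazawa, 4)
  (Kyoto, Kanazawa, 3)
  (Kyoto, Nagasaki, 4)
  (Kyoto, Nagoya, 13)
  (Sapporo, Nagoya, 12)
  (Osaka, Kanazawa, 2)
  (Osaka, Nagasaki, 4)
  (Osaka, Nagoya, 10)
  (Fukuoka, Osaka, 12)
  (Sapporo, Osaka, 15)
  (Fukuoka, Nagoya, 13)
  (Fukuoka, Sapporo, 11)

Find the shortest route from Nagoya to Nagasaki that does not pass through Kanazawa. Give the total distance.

14

Checking several routes:
Nagoya → Osaka → Nagasaki: 10 + 4 = 14
Nagoya → Kyoto → Nagasaki: 13 + 4 = 17
Nagoya → Fukuoka → Osaka → Nagasaki: 13 + 12 + 4 = 29
The minimum is 14.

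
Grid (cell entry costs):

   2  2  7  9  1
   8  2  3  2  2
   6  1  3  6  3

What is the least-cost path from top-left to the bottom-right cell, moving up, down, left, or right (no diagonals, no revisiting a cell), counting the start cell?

Cheapest: [0,0] [0,1] [1,1] [1,2] [1,3] [1,4] [2,4]
  2 + 2 + 2 + 3 + 2 + 2 + 3 = 16

16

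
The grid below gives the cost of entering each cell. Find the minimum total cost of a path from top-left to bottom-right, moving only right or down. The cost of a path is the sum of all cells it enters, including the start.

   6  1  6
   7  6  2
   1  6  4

Cheapest: [0,0] → [0,1] → [0,2] → [1,2] → [2,2]
  6 + 1 + 6 + 2 + 4 = 19

19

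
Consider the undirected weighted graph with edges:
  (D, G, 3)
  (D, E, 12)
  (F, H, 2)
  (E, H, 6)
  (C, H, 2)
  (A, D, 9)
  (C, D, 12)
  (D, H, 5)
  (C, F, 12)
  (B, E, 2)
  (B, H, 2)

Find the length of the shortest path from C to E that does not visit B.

8

Comparing a few candidate routes:
C → H → D → E: 2 + 5 + 12 = 19
C → D → H → E: 12 + 5 + 6 = 23
C → H → E: 2 + 6 = 8
C → F → H → E: 12 + 2 + 6 = 20
The minimum is 8.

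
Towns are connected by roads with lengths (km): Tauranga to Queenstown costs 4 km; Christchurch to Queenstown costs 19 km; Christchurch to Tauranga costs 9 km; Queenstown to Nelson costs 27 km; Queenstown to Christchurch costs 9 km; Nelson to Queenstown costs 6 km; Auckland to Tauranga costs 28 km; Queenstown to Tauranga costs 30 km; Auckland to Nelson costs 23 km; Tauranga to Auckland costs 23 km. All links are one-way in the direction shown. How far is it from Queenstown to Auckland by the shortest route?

Routes from Queenstown to Auckland:
Queenstown -> Tauranga -> Auckland: 30 + 23 = 53
Queenstown -> Christchurch -> Tauranga -> Auckland: 9 + 9 + 23 = 41
Shortest: 41 km.

41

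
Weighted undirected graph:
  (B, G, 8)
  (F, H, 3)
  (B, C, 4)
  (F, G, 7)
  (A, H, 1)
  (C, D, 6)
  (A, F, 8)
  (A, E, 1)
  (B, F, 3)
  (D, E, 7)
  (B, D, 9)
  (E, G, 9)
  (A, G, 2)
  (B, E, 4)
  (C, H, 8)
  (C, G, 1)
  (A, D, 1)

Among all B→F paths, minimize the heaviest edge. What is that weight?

Comparing a few candidate routes:
B-C-D-A-H-F: max(4, 6, 1, 1, 3) = 6
B-F: max(3) = 3
B-C-G-A-H-F: max(4, 1, 2, 1, 3) = 4
B-E-A-H-F: max(4, 1, 1, 3) = 4
The minimum achievable maximum is 3.

3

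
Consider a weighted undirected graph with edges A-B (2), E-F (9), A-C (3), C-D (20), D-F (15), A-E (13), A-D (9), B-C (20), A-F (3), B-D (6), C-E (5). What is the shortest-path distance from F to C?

6

Checking several routes:
F-A-E-C: 3 + 13 + 5 = 21
F-E-C: 9 + 5 = 14
F-A-C: 3 + 3 = 6
Shortest: 6.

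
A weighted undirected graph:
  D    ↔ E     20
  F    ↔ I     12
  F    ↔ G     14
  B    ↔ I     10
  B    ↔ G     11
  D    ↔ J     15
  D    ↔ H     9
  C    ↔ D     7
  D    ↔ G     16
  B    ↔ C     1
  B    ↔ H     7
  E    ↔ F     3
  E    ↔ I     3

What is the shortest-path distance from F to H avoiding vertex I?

32

Some routes from F to H avoiding I:
F-E-D-C-B-H: 3 + 20 + 7 + 1 + 7 = 38
F-G-B-H: 14 + 11 + 7 = 32
F-G-D-H: 14 + 16 + 9 = 39
F-E-D-H: 3 + 20 + 9 = 32
The minimum is 32.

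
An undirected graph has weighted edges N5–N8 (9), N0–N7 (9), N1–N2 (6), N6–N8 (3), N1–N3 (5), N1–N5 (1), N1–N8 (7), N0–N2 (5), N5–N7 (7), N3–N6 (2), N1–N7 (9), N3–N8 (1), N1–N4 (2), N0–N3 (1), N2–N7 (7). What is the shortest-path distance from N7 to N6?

Checking several routes:
N7 - N5 - N1 - N3 - N6: 7 + 1 + 5 + 2 = 15
N7 - N0 - N3 - N8 - N6: 9 + 1 + 1 + 3 = 14
N7 - N2 - N0 - N3 - N6: 7 + 5 + 1 + 2 = 15
N7 - N0 - N3 - N6: 9 + 1 + 2 = 12
N7 - N5 - N1 - N3 - N8 - N6: 7 + 1 + 5 + 1 + 3 = 17
N7 - N1 - N3 - N6: 9 + 5 + 2 = 16
The minimum is 12.

12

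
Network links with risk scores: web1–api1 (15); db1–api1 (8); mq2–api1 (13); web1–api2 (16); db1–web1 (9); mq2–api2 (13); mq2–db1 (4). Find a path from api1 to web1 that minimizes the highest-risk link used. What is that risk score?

9

Paths from api1 to web1:
api1 -> db1 -> mq2 -> api2 -> web1: max(8, 4, 13, 16) = 16
api1 -> mq2 -> db1 -> web1: max(13, 4, 9) = 13
api1 -> web1: max(15) = 15
api1 -> mq2 -> api2 -> web1: max(13, 13, 16) = 16
api1 -> db1 -> web1: max(8, 9) = 9
The minimum achievable maximum is 9.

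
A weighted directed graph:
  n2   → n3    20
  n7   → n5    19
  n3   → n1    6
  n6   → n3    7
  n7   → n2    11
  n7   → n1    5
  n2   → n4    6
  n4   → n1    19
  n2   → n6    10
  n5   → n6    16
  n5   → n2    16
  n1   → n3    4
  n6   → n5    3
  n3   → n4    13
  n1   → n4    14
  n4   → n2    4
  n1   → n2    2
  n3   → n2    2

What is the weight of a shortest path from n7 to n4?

Checking several routes:
n7→n1→n4: 5 + 14 = 19
n7→n1→n3→n2→n4: 5 + 4 + 2 + 6 = 17
n7→n2→n4: 11 + 6 = 17
n7→n1→n2→n4: 5 + 2 + 6 = 13
Best route has total 13.

13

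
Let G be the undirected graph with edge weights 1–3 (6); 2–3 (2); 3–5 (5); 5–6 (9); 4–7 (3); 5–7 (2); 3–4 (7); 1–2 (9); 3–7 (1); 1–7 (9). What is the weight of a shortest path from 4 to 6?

Checking several routes:
4 - 7 - 5 - 6: 3 + 2 + 9 = 14
4 - 7 - 3 - 5 - 6: 3 + 1 + 5 + 9 = 18
4 - 3 - 7 - 5 - 6: 7 + 1 + 2 + 9 = 19
Shortest: 14.

14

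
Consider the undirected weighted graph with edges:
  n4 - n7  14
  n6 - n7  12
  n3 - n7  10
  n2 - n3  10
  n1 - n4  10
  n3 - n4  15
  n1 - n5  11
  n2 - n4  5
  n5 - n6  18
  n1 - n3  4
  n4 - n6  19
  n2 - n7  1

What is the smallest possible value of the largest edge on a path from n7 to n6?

A few of the n7→n6 routes:
n7 -> n2 -> n4 -> n3 -> n1 -> n5 -> n6: max(1, 5, 15, 4, 11, 18) = 18
n7 -> n2 -> n4 -> n1 -> n5 -> n6: max(1, 5, 10, 11, 18) = 18
n7 -> n6: max(12) = 12
Smallest bottleneck: 12.

12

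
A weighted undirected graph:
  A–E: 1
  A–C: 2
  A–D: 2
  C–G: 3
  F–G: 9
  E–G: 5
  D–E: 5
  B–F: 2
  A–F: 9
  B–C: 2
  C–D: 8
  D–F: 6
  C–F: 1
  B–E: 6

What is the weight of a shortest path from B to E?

5

Some routes from B to E:
B -> F -> C -> G -> E: 2 + 1 + 3 + 5 = 11
B -> F -> C -> A -> E: 2 + 1 + 2 + 1 = 6
B -> C -> G -> E: 2 + 3 + 5 = 10
B -> E: 6
B -> C -> A -> E: 2 + 2 + 1 = 5
Best route has total 5.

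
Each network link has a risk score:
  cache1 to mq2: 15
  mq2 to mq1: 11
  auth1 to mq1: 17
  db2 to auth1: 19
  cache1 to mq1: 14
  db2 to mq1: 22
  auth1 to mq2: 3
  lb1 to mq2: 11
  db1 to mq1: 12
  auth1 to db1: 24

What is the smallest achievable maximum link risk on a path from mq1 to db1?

Checking several routes:
mq1-cache1-mq2-auth1-db1: max(14, 15, 3, 24) = 24
mq1-mq2-auth1-db1: max(11, 3, 24) = 24
mq1-db2-auth1-db1: max(22, 19, 24) = 24
mq1-db1: max(12) = 12
Smallest bottleneck: 12.

12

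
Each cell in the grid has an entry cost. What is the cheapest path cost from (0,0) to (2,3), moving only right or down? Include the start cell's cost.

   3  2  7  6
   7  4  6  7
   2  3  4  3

19

Take (0,0) -> (0,1) -> (1,1) -> (2,1) -> (2,2) -> (2,3) for a total of 3 + 2 + 4 + 3 + 4 + 3 = 19.
(Top row then right column would cost 28.)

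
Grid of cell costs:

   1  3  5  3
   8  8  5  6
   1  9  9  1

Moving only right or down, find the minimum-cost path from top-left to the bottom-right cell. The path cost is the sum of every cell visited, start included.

19

Path (0,0)→(0,1)→(0,2)→(0,3)→(1,3)→(2,3): 1 + 3 + 5 + 3 + 6 + 1 = 19.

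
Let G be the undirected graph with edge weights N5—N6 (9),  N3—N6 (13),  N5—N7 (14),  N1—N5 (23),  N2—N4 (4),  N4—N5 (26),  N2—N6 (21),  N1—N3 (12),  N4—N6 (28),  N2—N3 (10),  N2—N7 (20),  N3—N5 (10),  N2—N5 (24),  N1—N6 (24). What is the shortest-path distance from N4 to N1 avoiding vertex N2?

A few of the N4→N1 routes:
N4-N5-N3-N1: 26 + 10 + 12 = 48
N4-N5-N1: 26 + 23 = 49
N4-N6-N1: 28 + 24 = 52
N4-N6-N5-N3-N1: 28 + 9 + 10 + 12 = 59
N4-N6-N3-N1: 28 + 13 + 12 = 53
The minimum is 48.

48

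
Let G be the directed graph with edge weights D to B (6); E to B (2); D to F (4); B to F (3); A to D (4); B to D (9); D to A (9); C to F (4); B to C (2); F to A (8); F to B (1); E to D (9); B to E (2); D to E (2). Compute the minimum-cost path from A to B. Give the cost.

Routes from A to B:
A -> D -> B: 4 + 6 = 10
A -> D -> E -> B: 4 + 2 + 2 = 8
A -> D -> F -> B: 4 + 4 + 1 = 9
Shortest: 8.

8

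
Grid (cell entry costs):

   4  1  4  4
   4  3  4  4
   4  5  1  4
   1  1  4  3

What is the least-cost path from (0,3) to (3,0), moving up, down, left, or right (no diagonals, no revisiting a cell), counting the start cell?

Path (0,3) → (0,2) → (0,1) → (1,1) → (2,1) → (3,1) → (3,0): 4 + 4 + 1 + 3 + 5 + 1 + 1 = 19.

19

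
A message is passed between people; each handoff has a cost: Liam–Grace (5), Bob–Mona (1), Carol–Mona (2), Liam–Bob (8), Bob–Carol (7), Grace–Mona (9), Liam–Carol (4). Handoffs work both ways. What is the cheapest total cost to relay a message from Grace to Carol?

Comparing a few candidate routes:
Grace-Liam-Carol: 5 + 4 = 9
Grace-Mona-Carol: 9 + 2 = 11
Grace-Liam-Bob-Mona-Carol: 5 + 8 + 1 + 2 = 16
Grace-Mona-Bob-Carol: 9 + 1 + 7 = 17
The minimum is 9.

9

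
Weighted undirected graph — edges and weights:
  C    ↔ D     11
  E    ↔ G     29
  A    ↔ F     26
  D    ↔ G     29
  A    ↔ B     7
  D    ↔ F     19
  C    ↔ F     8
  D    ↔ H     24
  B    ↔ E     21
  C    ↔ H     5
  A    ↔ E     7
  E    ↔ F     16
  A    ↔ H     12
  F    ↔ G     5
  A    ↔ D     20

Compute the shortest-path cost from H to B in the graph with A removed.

50

Some routes from H to B avoiding A:
H - C - F - G - E - B: 5 + 8 + 5 + 29 + 21 = 68
H - C - D - F - E - B: 5 + 11 + 19 + 16 + 21 = 72
H - D - F - E - B: 24 + 19 + 16 + 21 = 80
H - C - F - E - B: 5 + 8 + 16 + 21 = 50
Shortest: 50.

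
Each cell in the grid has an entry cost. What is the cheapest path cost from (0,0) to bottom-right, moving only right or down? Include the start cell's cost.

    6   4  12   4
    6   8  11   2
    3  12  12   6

Cheapest: r0c0 -> r0c1 -> r0c2 -> r0c3 -> r1c3 -> r2c3
  6 + 4 + 12 + 4 + 2 + 6 = 34

34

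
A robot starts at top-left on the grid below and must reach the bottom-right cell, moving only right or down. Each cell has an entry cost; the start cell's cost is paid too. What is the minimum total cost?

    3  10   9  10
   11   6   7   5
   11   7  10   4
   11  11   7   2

Path [0,0] → [0,1] → [1,1] → [1,2] → [1,3] → [2,3] → [3,3]: 3 + 10 + 6 + 7 + 5 + 4 + 2 = 37.
For comparison, the top-then-right route costs 43.

37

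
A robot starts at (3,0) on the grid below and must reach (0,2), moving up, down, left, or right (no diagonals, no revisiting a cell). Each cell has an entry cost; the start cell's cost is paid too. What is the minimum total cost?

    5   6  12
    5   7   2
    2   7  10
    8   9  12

Path (3,0) → (2,0) → (1,0) → (1,1) → (1,2) → (0,2): 8 + 2 + 5 + 7 + 2 + 12 = 36.

36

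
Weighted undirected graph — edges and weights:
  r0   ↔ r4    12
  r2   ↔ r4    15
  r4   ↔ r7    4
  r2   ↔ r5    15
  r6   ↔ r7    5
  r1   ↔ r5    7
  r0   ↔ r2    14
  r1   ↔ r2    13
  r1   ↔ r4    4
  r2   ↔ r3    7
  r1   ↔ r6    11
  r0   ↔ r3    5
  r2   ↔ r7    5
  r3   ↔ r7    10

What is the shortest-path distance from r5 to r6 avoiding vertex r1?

Some routes from r5 to r6 avoiding r1:
r5 - r2 - r7 - r6: 15 + 5 + 5 = 25
r5 - r2 - r4 - r7 - r6: 15 + 15 + 4 + 5 = 39
r5 - r2 - r0 - r3 - r7 - r6: 15 + 14 + 5 + 10 + 5 = 49
r5 - r2 - r3 - r7 - r6: 15 + 7 + 10 + 5 = 37
r5 - r2 - r3 - r0 - r4 - r7 - r6: 15 + 7 + 5 + 12 + 4 + 5 = 48
Shortest: 25.

25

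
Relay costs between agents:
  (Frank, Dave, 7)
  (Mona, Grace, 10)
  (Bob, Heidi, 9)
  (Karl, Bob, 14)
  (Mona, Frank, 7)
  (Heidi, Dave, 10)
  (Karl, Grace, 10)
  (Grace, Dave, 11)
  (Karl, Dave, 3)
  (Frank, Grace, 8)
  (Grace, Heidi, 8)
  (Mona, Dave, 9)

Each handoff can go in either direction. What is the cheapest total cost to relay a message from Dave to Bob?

17

Comparing a few candidate routes:
Dave-Grace-Heidi-Bob: 11 + 8 + 9 = 28
Dave-Heidi-Bob: 10 + 9 = 19
Dave-Frank-Grace-Heidi-Bob: 7 + 8 + 8 + 9 = 32
Dave-Karl-Grace-Heidi-Bob: 3 + 10 + 8 + 9 = 30
Dave-Karl-Bob: 3 + 14 = 17
Shortest: 17.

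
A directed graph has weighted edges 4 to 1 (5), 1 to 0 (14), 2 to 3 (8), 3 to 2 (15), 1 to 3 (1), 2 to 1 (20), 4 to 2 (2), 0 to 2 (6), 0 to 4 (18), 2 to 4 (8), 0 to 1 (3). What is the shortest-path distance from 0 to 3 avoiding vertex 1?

14

Routes from 0 to 3 avoiding 1:
0→2→3: 6 + 8 = 14
0→4→2→3: 18 + 2 + 8 = 28
The minimum is 14.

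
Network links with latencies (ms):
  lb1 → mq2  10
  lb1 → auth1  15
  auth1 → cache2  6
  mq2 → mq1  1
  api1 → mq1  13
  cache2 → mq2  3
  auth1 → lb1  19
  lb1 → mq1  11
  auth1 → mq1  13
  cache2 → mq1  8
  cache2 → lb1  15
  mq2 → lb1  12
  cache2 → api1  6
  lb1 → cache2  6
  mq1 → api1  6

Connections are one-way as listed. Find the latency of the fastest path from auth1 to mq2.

Some routes from auth1 to mq2:
auth1 -> lb1 -> cache2 -> mq2: 19 + 6 + 3 = 28
auth1 -> lb1 -> mq2: 19 + 10 = 29
auth1 -> cache2 -> mq2: 6 + 3 = 9
Best route has total 9 ms.

9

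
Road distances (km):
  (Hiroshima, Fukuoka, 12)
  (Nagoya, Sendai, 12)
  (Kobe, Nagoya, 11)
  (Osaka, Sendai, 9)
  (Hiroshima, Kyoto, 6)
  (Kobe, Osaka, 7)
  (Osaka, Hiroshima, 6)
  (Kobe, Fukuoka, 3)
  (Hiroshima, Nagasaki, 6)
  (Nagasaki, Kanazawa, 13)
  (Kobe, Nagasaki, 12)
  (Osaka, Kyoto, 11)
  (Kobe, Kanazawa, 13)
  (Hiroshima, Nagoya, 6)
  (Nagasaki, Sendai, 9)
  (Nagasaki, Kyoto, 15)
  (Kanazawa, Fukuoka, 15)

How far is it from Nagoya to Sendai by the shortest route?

Comparing a few candidate routes:
Nagoya → Kobe → Osaka → Sendai: 11 + 7 + 9 = 27
Nagoya → Hiroshima → Nagasaki → Sendai: 6 + 6 + 9 = 21
Nagoya → Hiroshima → Osaka → Sendai: 6 + 6 + 9 = 21
Nagoya → Sendai: 12
Best route has total 12 km.

12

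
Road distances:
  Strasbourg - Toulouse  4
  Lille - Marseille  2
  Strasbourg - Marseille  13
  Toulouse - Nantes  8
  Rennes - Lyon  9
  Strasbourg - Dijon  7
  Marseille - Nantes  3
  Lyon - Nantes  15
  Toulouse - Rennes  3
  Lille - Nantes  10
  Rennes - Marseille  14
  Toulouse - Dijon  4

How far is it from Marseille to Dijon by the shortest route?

15

Some routes from Marseille to Dijon:
Marseille → Nantes → Toulouse → Strasbourg → Dijon: 3 + 8 + 4 + 7 = 22
Marseille → Strasbourg → Toulouse → Dijon: 13 + 4 + 4 = 21
Marseille → Nantes → Toulouse → Dijon: 3 + 8 + 4 = 15
Marseille → Strasbourg → Dijon: 13 + 7 = 20
Marseille → Rennes → Toulouse → Dijon: 14 + 3 + 4 = 21
Shortest: 15.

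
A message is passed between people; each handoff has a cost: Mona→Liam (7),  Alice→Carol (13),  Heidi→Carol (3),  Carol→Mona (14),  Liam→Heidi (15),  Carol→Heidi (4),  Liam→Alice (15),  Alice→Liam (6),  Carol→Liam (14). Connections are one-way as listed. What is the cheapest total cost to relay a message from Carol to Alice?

29

Candidate routes:
Carol - Liam - Alice: 14 + 15 = 29
Carol - Mona - Liam - Alice: 14 + 7 + 15 = 36
The minimum is 29.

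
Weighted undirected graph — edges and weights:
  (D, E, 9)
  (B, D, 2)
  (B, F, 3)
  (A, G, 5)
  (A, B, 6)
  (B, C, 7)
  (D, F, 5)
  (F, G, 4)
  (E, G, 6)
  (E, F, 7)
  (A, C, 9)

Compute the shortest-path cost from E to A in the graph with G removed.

Comparing a few candidate routes:
E - D - B - A: 9 + 2 + 6 = 17
E - F - B - A: 7 + 3 + 6 = 16
E - F - D - B - A: 7 + 5 + 2 + 6 = 20
The minimum is 16.

16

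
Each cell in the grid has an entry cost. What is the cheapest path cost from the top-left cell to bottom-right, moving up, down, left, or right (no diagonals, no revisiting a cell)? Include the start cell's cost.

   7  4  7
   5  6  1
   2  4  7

25

Take [0,0]→[0,1]→[1,1]→[1,2]→[2,2] for a total of 7 + 4 + 6 + 1 + 7 = 25.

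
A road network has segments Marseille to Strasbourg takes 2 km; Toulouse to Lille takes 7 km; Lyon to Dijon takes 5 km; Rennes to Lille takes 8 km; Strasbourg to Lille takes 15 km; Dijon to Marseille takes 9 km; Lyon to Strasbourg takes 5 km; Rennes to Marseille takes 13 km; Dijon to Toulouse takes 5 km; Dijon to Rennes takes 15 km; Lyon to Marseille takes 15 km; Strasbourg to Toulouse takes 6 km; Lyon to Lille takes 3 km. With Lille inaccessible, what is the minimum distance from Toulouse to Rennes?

Checking several routes:
Toulouse-Dijon-Marseille-Rennes: 5 + 9 + 13 = 27
Toulouse-Dijon-Rennes: 5 + 15 = 20
Toulouse-Strasbourg-Marseille-Rennes: 6 + 2 + 13 = 21
Best route has total 20 km.

20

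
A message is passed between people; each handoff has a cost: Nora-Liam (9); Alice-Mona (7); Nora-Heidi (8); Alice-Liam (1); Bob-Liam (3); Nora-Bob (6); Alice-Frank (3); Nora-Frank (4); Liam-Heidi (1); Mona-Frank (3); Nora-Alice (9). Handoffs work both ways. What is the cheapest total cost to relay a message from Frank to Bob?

7

Comparing a few candidate routes:
Frank -> Nora -> Heidi -> Liam -> Bob: 4 + 8 + 1 + 3 = 16
Frank -> Nora -> Bob: 4 + 6 = 10
Frank -> Mona -> Alice -> Liam -> Bob: 3 + 7 + 1 + 3 = 14
Frank -> Alice -> Liam -> Bob: 3 + 1 + 3 = 7
Shortest: 7.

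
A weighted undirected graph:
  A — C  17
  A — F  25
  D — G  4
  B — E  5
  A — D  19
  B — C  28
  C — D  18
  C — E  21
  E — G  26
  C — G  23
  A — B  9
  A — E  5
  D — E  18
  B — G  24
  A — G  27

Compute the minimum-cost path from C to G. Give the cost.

22

A few of the C→G routes:
C-G: 23
C-D-G: 18 + 4 = 22
C-A-D-G: 17 + 19 + 4 = 40
Shortest: 22.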